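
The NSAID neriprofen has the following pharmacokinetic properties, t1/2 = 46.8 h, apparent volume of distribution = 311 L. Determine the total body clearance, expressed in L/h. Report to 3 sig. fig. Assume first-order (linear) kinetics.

k = ln2 / t½ = 0.693147 / 46.8 = 0.01481 h⁻¹
CL = k × Vd = 0.01481 × 311 = 4.606 L/h

4.61 L/h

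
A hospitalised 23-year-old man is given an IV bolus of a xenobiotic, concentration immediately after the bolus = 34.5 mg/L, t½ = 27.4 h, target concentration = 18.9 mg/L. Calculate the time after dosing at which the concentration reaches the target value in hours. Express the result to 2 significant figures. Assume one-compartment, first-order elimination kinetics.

k = ln2 / t½ = 0.693147 / 27.4 = 0.02530 h⁻¹
t = ln(C₀ / C) / k = ln(34.50 / 18.9) / 0.02530
  = ln(1.825) / 0.02530 = 0.6016 / 0.02530 = 23.78 h

24 h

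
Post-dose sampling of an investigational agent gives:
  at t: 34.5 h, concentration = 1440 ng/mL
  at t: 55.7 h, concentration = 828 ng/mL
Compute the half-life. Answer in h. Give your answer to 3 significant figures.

26.6 h

k = ln(C₁/C₂) / (t₂ − t₁) = ln(1440/828) / (55.7 − 34.5)
  = 0.5534 / 21.20 = 0.02610 h⁻¹
t½ = ln2 / k = 0.693147 / 0.02610 = 26.56 h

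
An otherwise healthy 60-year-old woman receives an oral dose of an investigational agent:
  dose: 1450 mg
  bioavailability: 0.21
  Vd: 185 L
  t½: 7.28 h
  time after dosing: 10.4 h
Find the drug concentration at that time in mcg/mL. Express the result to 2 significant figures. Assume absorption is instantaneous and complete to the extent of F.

Amount reaching circulation = F × Dose = 0.21 × 1450 = 304.5 mg
C₀ = F·Dose / Vd = 304.5 / 185 = 1.646 mg/L
k = ln2 / t½ = 0.693147 / 7.28 = 0.09521 h⁻¹
C = C₀ · e^(−k·t) = 1.646 × e^(−0.09521 × 10.4)
  = 1.646 × 0.3715 = 0.6115 mg/L
(0.6115 mg/L = 0.6115 mcg/mL)

0.61 mcg/mL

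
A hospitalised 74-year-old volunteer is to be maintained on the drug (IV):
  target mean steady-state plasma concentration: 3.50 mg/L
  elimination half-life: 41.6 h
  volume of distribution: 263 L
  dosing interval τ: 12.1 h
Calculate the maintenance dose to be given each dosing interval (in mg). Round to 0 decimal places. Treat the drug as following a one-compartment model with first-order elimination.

k = ln2 / t½ = 0.693147 / 41.6 = 0.01666 h⁻¹
CL = k × Vd = 0.01666 × 263 = 4.382 L/h
At steady state, Dose/τ = Css × CL.
Dose = Css × CL × τ = 3.50 × 4.382 × 12.1 = 185.6 mg

186 mg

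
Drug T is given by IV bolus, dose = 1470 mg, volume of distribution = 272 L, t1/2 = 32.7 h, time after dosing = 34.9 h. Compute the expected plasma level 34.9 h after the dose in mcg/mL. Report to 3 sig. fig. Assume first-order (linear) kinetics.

2.58 mcg/mL

C₀ = Dose / Vd = 1470 / 272 = 5.404 mg/L
k = ln2 / t½ = 0.693147 / 32.7 = 0.02120 h⁻¹
C = C₀ · e^(−k·t) = 5.404 × e^(−0.02120 × 34.9)
  = 5.404 × 0.4772 = 2.579 mg/L
(2.579 mg/L = 2.579 mcg/mL)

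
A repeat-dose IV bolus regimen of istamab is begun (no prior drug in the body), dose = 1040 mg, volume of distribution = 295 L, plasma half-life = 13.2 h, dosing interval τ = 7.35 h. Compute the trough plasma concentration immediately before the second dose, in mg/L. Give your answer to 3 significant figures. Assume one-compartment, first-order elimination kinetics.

2.40 mg/L

C₀ per dose = Dose / Vd = 1040 / 295 = 3.525 mg/L
k = ln2 / t½ = 0.693147 / 13.2 = 0.05251 h⁻¹
Fraction remaining after one interval: r = e^(−kτ) = e^(−0.05251 × 7.35) = 0.6798
Before dose 2, 1 dose has been given (aged 1τ).
C_trough = C₀ × r = 3.525 × 0.6798 = 2.396 mg/L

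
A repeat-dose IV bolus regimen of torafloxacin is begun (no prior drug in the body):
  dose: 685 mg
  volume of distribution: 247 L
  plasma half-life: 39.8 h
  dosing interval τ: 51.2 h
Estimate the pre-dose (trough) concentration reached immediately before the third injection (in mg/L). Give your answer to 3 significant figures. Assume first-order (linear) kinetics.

C₀ per dose = Dose / Vd = 685 / 247 = 2.773 mg/L
k = ln2 / t½ = 0.693147 / 39.8 = 0.01742 h⁻¹
Fraction remaining after one interval: r = e^(−kτ) = e^(−0.01742 × 51.2) = 0.4099
Before dose 3, 2 doses have been given (aged 1τ, 2τ).
C_trough = C₀ × (r + r²) = 2.773 × (0.4099 + 0.1680) = 1.603 mg/L

1.60 mg/L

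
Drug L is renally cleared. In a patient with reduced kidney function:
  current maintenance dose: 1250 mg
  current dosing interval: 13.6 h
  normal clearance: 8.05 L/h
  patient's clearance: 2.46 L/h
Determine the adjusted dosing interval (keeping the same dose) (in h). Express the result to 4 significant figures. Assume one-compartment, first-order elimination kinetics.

To keep the same average steady-state level, dosing rate must scale with clearance.
CL ratio = 2.46 / 8.05 = 0.3056
New interval (same dose) = 13.6 / 0.3056 = 44.50 h

44.50 h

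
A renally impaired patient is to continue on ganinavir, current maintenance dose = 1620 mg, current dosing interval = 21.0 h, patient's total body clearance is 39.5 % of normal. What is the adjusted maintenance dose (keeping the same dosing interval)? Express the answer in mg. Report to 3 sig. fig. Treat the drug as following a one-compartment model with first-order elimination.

To keep the same average steady-state level, dosing rate must scale with clearance.
CL ratio = 39.5 / 100 = 0.3950
New dose (same interval) = 1620 × 0.3950 = 639.9 mg

640 mg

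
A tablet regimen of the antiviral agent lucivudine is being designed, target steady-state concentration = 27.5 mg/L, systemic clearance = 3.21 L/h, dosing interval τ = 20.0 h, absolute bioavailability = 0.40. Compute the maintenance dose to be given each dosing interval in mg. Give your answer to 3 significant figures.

At steady state, F × (Dose/τ) = Css × CL.
Dose = Css × CL × τ / F = 27.5 × 3.210 × 20.0 / 0.40 = 4414 mg

4410 mg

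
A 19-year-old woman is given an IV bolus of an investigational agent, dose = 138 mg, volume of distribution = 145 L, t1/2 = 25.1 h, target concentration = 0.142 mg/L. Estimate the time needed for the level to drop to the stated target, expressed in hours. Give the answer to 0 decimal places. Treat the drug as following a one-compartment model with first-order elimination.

C₀ = Dose / Vd = 138.0 / 145 = 0.9517 mg/L
k = ln2 / t½ = 0.693147 / 25.1 = 0.02762 h⁻¹
t = ln(C₀ / C) / k = ln(0.9517 / 0.142) / 0.02762
  = ln(6.702) / 0.02762 = 1.902 / 0.02762 = 68.86 h

69 h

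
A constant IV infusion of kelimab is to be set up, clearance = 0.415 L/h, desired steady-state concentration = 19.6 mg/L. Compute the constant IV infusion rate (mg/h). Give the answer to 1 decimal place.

8.1 mg/h

At steady state, infusion rate R₀ = Css × CL = 19.6 × 0.4150 = 8.134 mg/h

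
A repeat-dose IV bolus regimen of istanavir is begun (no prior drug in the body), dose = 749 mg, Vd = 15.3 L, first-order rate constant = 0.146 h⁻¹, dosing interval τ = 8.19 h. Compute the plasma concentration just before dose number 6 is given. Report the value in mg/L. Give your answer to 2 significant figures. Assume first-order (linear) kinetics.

C₀ per dose = Dose / Vd = 749 / 15.3 = 48.95 mg/L
Fraction remaining after one interval: r = e^(−kτ) = e^(−0.1460 × 8.19) = 0.3025
Before dose 6, 5 doses have been given (aged 1τ, 2τ, 3τ, 4τ, 5τ).
C_trough = C₀ × (r + r² + … + r^5) = C₀ × r(1−r^5)/(1−r)
        = 48.95 × 0.3025 × (1 − 0.002533) / (1 − 0.3025) = 21.18 mg/L

21 mg/L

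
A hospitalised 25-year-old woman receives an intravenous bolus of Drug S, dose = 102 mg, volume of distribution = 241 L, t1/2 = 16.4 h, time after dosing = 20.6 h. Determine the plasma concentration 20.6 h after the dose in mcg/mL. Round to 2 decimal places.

C₀ = Dose / Vd = 102.0 / 241 = 0.4232 mg/L
k = ln2 / t½ = 0.693147 / 16.4 = 0.04227 h⁻¹
C = C₀ · e^(−k·t) = 0.4232 × e^(−0.04227 × 20.6)
  = 0.4232 × 0.4186 = 0.1772 mg/L
(0.1772 mg/L = 0.1772 mcg/mL)

0.18 mcg/mL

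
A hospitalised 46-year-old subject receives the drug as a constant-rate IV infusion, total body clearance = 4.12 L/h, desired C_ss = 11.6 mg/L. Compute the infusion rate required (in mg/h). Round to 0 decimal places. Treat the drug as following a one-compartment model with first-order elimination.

48 mg/h

At steady state, infusion rate R₀ = Css × CL = 11.6 × 4.120 = 47.79 mg/h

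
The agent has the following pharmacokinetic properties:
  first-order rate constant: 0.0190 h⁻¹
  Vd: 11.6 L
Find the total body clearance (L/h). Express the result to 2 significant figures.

CL = k × Vd = 0.0190 × 11.6 = 0.2204 L/h

0.22 L/h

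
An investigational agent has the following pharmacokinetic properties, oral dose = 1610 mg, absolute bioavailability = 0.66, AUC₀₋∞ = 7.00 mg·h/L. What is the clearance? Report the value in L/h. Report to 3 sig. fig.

152 L/h

CL = F·Dose / AUC = 0.66 × 1610 / 7.00 = 151.8 L/h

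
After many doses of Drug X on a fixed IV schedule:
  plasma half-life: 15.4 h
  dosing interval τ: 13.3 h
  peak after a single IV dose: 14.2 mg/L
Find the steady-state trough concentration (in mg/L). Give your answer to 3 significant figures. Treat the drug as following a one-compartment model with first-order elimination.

k = ln2 / t½ = 0.693147 / 15.4 = 0.04501 h⁻¹
e^(−kτ) = e^(−0.04501 × 13.3) = 0.5496
Accumulation ratio R = 1 / (1 − e^(−kτ)) = 1 / (1 − 0.5496) = 2.220
Steady-state trough = C₀ × R × e^(−kτ) = 14.2 × 2.220 × 0.5496 = 17.33 mg/L

17.3 mg/L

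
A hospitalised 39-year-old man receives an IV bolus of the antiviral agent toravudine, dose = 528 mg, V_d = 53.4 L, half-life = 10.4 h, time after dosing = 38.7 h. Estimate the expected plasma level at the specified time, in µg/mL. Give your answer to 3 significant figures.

0.750 µg/mL

C₀ = Dose / Vd = 528.0 / 53.4 = 9.888 mg/L
k = ln2 / t½ = 0.693147 / 10.4 = 0.06665 h⁻¹
C = C₀ · e^(−k·t) = 9.888 × e^(−0.06665 × 38.7)
  = 9.888 × 0.07582 = 0.7497 mg/L
(0.7497 mg/L = 0.7497 µg/mL)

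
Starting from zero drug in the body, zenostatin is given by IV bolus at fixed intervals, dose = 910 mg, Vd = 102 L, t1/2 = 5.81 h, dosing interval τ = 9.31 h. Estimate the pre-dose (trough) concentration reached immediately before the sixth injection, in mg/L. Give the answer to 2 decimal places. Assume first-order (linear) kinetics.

4.36 mg/L

C₀ per dose = Dose / Vd = 910 / 102 = 8.922 mg/L
k = ln2 / t½ = 0.693147 / 5.81 = 0.1193 h⁻¹
Fraction remaining after one interval: r = e^(−kτ) = e^(−0.1193 × 9.31) = 0.3293
Before dose 6, 5 doses have been given (aged 1τ, 2τ, 3τ, 4τ, 5τ).
C_trough = C₀ × (r + r² + … + r^5) = C₀ × r(1−r^5)/(1−r)
        = 8.922 × 0.3293 × (1 − 0.003872) / (1 − 0.3293) = 4.364 mg/L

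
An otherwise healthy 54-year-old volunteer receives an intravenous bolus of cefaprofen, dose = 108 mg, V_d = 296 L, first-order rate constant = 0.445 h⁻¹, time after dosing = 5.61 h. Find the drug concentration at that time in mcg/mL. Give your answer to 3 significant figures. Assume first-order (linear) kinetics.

C₀ = Dose / Vd = 108.0 / 296 = 0.3649 mg/L
C = C₀ · e^(−k·t) = 0.3649 × e^(−0.4450 × 5.61)
  = 0.3649 × 0.08238 = 0.03006 mg/L
(0.03006 mg/L = 0.03006 mcg/mL)

0.0301 mcg/mL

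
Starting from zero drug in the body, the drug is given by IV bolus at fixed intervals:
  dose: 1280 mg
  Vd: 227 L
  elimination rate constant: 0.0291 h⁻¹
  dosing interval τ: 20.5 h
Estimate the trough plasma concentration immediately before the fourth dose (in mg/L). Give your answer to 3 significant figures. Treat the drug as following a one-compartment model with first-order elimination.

5.76 mg/L

C₀ per dose = Dose / Vd = 1280 / 227 = 5.639 mg/L
Fraction remaining after one interval: r = e^(−kτ) = e^(−0.02910 × 20.5) = 0.5507
Before dose 4, 3 doses have been given (aged 1τ, 2τ, 3τ).
C_trough = C₀ × (r + r² + … + r^3) = C₀ × r(1−r^3)/(1−r)
        = 5.639 × 0.5507 × (1 − 0.1670) / (1 − 0.5507) = 5.757 mg/L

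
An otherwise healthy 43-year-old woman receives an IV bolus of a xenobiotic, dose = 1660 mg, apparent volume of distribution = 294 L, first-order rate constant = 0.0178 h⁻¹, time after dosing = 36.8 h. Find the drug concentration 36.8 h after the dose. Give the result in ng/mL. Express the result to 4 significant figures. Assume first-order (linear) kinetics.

C₀ = Dose / Vd = 1660 / 294 = 5.646 mg/L
C = C₀ · e^(−k·t) = 5.646 × e^(−0.01780 × 36.8)
  = 5.646 × 0.5194 = 2.933 mg/L
Convert: 2.933 mg/L × 1000 = 2933 ng/mL

2933 ng/mL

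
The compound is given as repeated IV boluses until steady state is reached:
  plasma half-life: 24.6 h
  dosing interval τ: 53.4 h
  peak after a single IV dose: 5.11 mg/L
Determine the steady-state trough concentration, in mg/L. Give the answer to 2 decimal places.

1.46 mg/L

k = ln2 / t½ = 0.693147 / 24.6 = 0.02818 h⁻¹
e^(−kτ) = e^(−0.02818 × 53.4) = 0.2221
Accumulation ratio R = 1 / (1 − e^(−kτ)) = 1 / (1 − 0.2221) = 1.286
Steady-state trough = C₀ × R × e^(−kτ) = 5.11 × 1.286 × 0.2221 = 1.460 mg/L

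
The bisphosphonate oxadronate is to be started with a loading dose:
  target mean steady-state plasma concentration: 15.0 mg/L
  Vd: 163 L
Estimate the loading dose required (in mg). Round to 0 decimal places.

2445 mg

LD = Css × Vd = 15.0 × 163 = 2445 mg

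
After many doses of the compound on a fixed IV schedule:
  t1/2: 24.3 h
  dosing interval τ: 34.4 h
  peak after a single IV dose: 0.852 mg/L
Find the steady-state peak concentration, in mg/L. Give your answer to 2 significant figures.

1.4 mg/L

k = ln2 / t½ = 0.693147 / 24.3 = 0.02852 h⁻¹
e^(−kτ) = e^(−0.02852 × 34.4) = 0.3749
Accumulation ratio R = 1 / (1 − e^(−kτ)) = 1 / (1 − 0.3749) = 1.600
Steady-state peak = C₀ × R = 0.852 × 1.600 = 1.363 mg/L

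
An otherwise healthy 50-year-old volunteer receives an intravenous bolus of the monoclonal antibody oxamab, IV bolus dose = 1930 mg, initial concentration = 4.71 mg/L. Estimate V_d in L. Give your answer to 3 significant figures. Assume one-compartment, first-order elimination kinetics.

Vd = Dose / C₀ = 1930 / 4.71 = 409.8 L

410 L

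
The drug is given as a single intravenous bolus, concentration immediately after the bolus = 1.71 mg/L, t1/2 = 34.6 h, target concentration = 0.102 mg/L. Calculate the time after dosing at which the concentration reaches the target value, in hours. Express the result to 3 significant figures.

k = ln2 / t½ = 0.693147 / 34.6 = 0.02003 h⁻¹
t = ln(C₀ / C) / k = ln(1.710 / 0.102) / 0.02003
  = ln(16.76) / 0.02003 = 2.819 / 0.02003 = 140.7 h

141 h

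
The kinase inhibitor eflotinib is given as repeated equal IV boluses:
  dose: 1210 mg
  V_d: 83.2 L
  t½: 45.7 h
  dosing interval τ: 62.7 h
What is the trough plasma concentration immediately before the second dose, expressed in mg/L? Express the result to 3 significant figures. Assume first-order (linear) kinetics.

5.62 mg/L

C₀ per dose = Dose / Vd = 1210 / 83.2 = 14.54 mg/L
k = ln2 / t½ = 0.693147 / 45.7 = 0.01517 h⁻¹
Fraction remaining after one interval: r = e^(−kτ) = e^(−0.01517 × 62.7) = 0.3863
Before dose 2, 1 dose has been given (aged 1τ).
C_trough = C₀ × r = 14.54 × 0.3863 = 5.617 mg/L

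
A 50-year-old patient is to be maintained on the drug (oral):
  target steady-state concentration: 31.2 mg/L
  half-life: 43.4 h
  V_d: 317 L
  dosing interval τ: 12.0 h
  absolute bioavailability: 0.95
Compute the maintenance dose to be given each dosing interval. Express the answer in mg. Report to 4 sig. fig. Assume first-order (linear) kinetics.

k = ln2 / t½ = 0.693147 / 43.4 = 0.01597 h⁻¹
CL = k × Vd = 0.01597 × 317 = 5.062 L/h
At steady state, F × (Dose/τ) = Css × CL.
Dose = Css × CL × τ / F = 31.2 × 5.062 × 12.0 / 0.95 = 1995 mg

1995 mg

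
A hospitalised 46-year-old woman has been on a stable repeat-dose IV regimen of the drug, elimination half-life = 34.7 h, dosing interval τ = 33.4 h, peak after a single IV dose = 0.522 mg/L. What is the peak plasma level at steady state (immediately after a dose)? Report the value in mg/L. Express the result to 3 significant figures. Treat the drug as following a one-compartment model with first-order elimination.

1.07 mg/L

k = ln2 / t½ = 0.693147 / 34.7 = 0.01998 h⁻¹
e^(−kτ) = e^(−0.01998 × 33.4) = 0.5131
Accumulation ratio R = 1 / (1 − e^(−kτ)) = 1 / (1 − 0.5131) = 2.054
Steady-state peak = C₀ × R = 0.522 × 2.054 = 1.072 mg/L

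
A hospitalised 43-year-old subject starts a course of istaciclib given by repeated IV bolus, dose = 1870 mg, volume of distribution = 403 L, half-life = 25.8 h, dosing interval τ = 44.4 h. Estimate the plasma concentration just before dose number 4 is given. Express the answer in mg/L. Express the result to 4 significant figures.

C₀ per dose = Dose / Vd = 1870 / 403 = 4.640 mg/L
k = ln2 / t½ = 0.693147 / 25.8 = 0.02687 h⁻¹
Fraction remaining after one interval: r = e^(−kτ) = e^(−0.02687 × 44.4) = 0.3033
Before dose 4, 3 doses have been given (aged 1τ, 2τ, 3τ).
C_trough = C₀ × (r + r² + … + r^3) = C₀ × r(1−r^3)/(1−r)
        = 4.640 × 0.3033 × (1 − 0.02790) / (1 − 0.3033) = 1.964 mg/L

1.964 mg/L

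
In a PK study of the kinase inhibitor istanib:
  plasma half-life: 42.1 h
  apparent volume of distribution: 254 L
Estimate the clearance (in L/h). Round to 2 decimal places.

k = ln2 / t½ = 0.693147 / 42.1 = 0.01646 h⁻¹
CL = k × Vd = 0.01646 × 254 = 4.181 L/h

4.18 L/h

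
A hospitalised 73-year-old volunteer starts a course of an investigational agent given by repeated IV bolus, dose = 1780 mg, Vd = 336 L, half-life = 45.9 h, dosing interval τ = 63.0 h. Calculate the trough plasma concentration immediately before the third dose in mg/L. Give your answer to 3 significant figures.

C₀ per dose = Dose / Vd = 1780 / 336 = 5.298 mg/L
k = ln2 / t½ = 0.693147 / 45.9 = 0.01510 h⁻¹
Fraction remaining after one interval: r = e^(−kτ) = e^(−0.01510 × 63.0) = 0.3862
Before dose 3, 2 doses have been given (aged 1τ, 2τ).
C_trough = C₀ × (r + r²) = 5.298 × (0.3862 + 0.1492) = 2.837 mg/L

2.84 mg/L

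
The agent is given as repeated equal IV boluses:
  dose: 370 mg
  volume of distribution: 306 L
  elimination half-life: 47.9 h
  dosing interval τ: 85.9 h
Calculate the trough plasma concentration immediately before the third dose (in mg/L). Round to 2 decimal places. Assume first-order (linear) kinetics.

0.45 mg/L

C₀ per dose = Dose / Vd = 370 / 306 = 1.209 mg/L
k = ln2 / t½ = 0.693147 / 47.9 = 0.01447 h⁻¹
Fraction remaining after one interval: r = e^(−kτ) = e^(−0.01447 × 85.9) = 0.2885
Before dose 3, 2 doses have been given (aged 1τ, 2τ).
C_trough = C₀ × (r + r²) = 1.209 × (0.2885 + 0.08323) = 0.4494 mg/L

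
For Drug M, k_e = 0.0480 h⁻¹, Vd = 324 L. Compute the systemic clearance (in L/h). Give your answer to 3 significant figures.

CL = k × Vd = 0.0480 × 324 = 15.55 L/h

15.6 L/h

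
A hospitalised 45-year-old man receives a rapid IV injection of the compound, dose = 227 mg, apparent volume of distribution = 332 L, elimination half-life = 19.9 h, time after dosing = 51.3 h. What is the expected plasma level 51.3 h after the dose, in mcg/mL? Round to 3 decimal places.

C₀ = Dose / Vd = 227.0 / 332 = 0.6837 mg/L
k = ln2 / t½ = 0.693147 / 19.9 = 0.03483 h⁻¹
C = C₀ · e^(−k·t) = 0.6837 × e^(−0.03483 × 51.3)
  = 0.6837 × 0.1675 = 0.1145 mg/L
(0.1145 mg/L = 0.1145 mcg/mL)

0.115 mcg/mL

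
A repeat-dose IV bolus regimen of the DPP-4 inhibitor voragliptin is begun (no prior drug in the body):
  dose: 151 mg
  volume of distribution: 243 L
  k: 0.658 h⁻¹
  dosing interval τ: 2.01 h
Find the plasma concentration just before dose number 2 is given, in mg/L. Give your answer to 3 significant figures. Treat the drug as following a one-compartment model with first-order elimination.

0.166 mg/L

C₀ per dose = Dose / Vd = 151 / 243 = 0.6214 mg/L
Fraction remaining after one interval: r = e^(−kτ) = e^(−0.6580 × 2.01) = 0.2664
Before dose 2, 1 dose has been given (aged 1τ).
C_trough = C₀ × r = 0.6214 × 0.2664 = 0.1655 mg/L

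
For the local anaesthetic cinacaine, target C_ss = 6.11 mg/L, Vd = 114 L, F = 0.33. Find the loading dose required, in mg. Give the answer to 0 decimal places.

LD = Css × Vd / F = 6.11 × 114 / 0.33 = 2111 mg

2111 mg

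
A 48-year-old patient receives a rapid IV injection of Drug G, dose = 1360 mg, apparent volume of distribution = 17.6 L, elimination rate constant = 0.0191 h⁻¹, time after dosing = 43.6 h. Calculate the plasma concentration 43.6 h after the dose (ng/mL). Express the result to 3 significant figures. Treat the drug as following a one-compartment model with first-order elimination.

33600 ng/mL

C₀ = Dose / Vd = 1360 / 17.6 = 77.27 mg/L
C = C₀ · e^(−k·t) = 77.27 × e^(−0.01910 × 43.6)
  = 77.27 × 0.4348 = 33.60 mg/L
Convert: 33.60 mg/L × 1000 = 33600 ng/mL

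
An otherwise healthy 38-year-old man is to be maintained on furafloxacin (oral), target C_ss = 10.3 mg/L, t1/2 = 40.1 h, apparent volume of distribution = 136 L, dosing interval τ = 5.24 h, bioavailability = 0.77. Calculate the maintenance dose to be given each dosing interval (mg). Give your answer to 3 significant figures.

165 mg

k = ln2 / t½ = 0.693147 / 40.1 = 0.01729 h⁻¹
CL = k × Vd = 0.01729 × 136 = 2.351 L/h
At steady state, F × (Dose/τ) = Css × CL.
Dose = Css × CL × τ / F = 10.3 × 2.351 × 5.24 / 0.77 = 164.8 mg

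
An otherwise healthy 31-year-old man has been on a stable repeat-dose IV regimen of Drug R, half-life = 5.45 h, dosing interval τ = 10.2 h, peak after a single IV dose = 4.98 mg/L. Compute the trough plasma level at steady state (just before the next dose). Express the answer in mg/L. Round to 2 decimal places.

1.87 mg/L

k = ln2 / t½ = 0.693147 / 5.45 = 0.1272 h⁻¹
e^(−kτ) = e^(−0.1272 × 10.2) = 0.2732
Accumulation ratio R = 1 / (1 − e^(−kτ)) = 1 / (1 − 0.2732) = 1.376
Steady-state trough = C₀ × R × e^(−kτ) = 4.98 × 1.376 × 0.2732 = 1.872 mg/L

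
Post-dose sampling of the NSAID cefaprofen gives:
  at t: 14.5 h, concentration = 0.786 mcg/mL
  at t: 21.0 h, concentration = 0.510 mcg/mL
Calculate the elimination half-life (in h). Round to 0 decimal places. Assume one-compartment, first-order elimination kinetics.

10 h

k = ln(C₁/C₂) / (t₂ − t₁) = ln(0.786/0.510) / (21.0 − 14.5)
  = 0.4325 / 6.500 = 0.06654 h⁻¹
t½ = ln2 / k = 0.693147 / 0.06654 = 10.42 h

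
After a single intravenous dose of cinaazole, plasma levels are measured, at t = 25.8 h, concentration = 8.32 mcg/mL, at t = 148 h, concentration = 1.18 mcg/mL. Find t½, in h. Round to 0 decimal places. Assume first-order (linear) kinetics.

43 h

k = ln(C₁/C₂) / (t₂ − t₁) = ln(8.32/1.18) / (148 − 25.8)
  = 1.953 / 122.2 = 0.01598 h⁻¹
t½ = ln2 / k = 0.693147 / 0.01598 = 43.38 h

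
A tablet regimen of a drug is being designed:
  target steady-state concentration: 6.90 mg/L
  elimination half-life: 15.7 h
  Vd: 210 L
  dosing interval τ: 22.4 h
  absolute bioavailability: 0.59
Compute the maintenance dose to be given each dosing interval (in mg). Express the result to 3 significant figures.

2430 mg

k = ln2 / t½ = 0.693147 / 15.7 = 0.04415 h⁻¹
CL = k × Vd = 0.04415 × 210 = 9.272 L/h
At steady state, F × (Dose/τ) = Css × CL.
Dose = Css × CL × τ / F = 6.90 × 9.272 × 22.4 / 0.59 = 2429 mg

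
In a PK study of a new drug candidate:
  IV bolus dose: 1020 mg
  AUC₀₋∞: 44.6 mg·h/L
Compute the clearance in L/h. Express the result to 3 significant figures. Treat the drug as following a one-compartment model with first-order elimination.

CL = Dose / AUC = 1020 / 44.6 = 22.87 L/h

22.9 L/h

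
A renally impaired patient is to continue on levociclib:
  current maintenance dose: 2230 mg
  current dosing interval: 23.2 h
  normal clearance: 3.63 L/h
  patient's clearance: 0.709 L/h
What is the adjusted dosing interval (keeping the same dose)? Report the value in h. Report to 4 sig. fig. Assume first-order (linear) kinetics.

To keep the same average steady-state level, dosing rate must scale with clearance.
CL ratio = 0.709 / 3.63 = 0.1953
New interval (same dose) = 23.2 / 0.1953 = 118.8 h

118.8 h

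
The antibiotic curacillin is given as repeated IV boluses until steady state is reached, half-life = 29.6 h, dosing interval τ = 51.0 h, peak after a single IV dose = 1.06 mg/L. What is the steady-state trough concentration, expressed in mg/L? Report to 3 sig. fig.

0.461 mg/L

k = ln2 / t½ = 0.693147 / 29.6 = 0.02342 h⁻¹
e^(−kτ) = e^(−0.02342 × 51.0) = 0.3029
Accumulation ratio R = 1 / (1 − e^(−kτ)) = 1 / (1 − 0.3029) = 1.435
Steady-state trough = C₀ × R × e^(−kτ) = 1.06 × 1.435 × 0.3029 = 0.4607 mg/L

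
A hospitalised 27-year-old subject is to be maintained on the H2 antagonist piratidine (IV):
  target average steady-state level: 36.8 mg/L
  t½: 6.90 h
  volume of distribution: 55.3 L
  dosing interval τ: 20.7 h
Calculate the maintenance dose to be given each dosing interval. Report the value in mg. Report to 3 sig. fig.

4230 mg

k = ln2 / t½ = 0.693147 / 6.90 = 0.1005 h⁻¹
CL = k × Vd = 0.1005 × 55.3 = 5.558 L/h
At steady state, Dose/τ = Css × CL.
Dose = Css × CL × τ = 36.8 × 5.558 × 20.7 = 4234 mg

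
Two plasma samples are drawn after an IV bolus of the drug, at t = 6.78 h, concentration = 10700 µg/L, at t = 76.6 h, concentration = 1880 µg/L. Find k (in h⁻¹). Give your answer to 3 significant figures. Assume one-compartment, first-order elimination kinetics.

0.0249 h⁻¹

k = ln(C₁/C₂) / (t₂ − t₁) = ln(10700/1880) / (76.6 − 6.78)
  = 1.739 / 69.82 = 0.02491 h⁻¹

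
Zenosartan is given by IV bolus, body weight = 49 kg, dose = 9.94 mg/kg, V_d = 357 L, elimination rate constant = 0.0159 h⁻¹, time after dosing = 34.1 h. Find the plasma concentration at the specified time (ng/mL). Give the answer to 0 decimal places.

793 ng/mL

Total dose = 9.94 × 49 = 487.1 mg
C₀ = Dose / Vd = 487.1 / 357 = 1.364 mg/L
C = C₀ · e^(−k·t) = 1.364 × e^(−0.01590 × 34.1)
  = 1.364 × 0.5815 = 0.7932 mg/L
Convert: 0.7932 mg/L × 1000 = 793.2 ng/mL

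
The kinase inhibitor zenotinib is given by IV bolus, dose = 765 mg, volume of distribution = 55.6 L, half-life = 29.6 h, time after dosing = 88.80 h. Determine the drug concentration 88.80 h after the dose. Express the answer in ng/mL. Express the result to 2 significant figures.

1700 ng/mL

C₀ = Dose / Vd = 765.0 / 55.6 = 13.76 mg/L
k = ln2 / t½ = 0.693147 / 29.6 = 0.02342 h⁻¹
t / t½ = 88.80 / 29.6 = 3 half-lives
C = C₀ × (1/2)^3 = 13.76 × 0.1250 = 1.720 mg/L
Convert: 1.720 mg/L × 1000 = 1720 ng/mL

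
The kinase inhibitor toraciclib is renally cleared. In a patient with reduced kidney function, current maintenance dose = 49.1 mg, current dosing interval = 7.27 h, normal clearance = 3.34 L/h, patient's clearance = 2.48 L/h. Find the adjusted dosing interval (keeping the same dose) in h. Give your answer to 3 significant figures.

9.79 h

To keep the same average steady-state level, dosing rate must scale with clearance.
CL ratio = 2.48 / 3.34 = 0.7425
New interval (same dose) = 7.27 / 0.7425 = 9.791 h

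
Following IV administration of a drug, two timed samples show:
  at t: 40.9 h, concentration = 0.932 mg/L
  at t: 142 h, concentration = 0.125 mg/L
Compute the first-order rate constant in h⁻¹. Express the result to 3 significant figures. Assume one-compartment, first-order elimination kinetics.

k = ln(C₁/C₂) / (t₂ − t₁) = ln(0.932/0.125) / (142 − 40.9)
  = 2.009 / 101.1 = 0.01987 h⁻¹

0.0199 h⁻¹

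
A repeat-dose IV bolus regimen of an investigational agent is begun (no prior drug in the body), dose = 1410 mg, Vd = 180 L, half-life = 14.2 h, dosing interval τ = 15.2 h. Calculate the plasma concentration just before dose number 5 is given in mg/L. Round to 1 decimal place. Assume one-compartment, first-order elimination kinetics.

6.8 mg/L

C₀ per dose = Dose / Vd = 1410 / 180 = 7.833 mg/L
k = ln2 / t½ = 0.693147 / 14.2 = 0.04881 h⁻¹
Fraction remaining after one interval: r = e^(−kτ) = e^(−0.04881 × 15.2) = 0.4762
Before dose 5, 4 doses have been given (aged 1τ, 2τ, 3τ, 4τ).
C_trough = C₀ × (r + r² + … + r^4) = C₀ × r(1−r^4)/(1−r)
        = 7.833 × 0.4762 × (1 − 0.05142) / (1 − 0.4762) = 6.755 mg/L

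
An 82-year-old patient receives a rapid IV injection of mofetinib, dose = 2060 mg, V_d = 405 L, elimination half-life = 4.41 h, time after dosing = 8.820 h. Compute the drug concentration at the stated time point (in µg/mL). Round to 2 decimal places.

1.27 µg/mL

C₀ = Dose / Vd = 2060 / 405 = 5.086 mg/L
k = ln2 / t½ = 0.693147 / 4.41 = 0.1572 h⁻¹
t / t½ = 8.820 / 4.41 = 2 half-lives
C = C₀ × (1/2)^2 = 5.086 × 0.2500 = 1.272 mg/L
(1.272 mg/L = 1.272 µg/mL)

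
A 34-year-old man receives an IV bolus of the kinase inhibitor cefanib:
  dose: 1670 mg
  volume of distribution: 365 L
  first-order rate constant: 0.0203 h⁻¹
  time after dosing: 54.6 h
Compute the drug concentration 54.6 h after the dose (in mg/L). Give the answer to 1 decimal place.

C₀ = Dose / Vd = 1670 / 365 = 4.575 mg/L
C = C₀ · e^(−k·t) = 4.575 × e^(−0.02030 × 54.6)
  = 4.575 × 0.3301 = 1.510 mg/L

1.5 mg/L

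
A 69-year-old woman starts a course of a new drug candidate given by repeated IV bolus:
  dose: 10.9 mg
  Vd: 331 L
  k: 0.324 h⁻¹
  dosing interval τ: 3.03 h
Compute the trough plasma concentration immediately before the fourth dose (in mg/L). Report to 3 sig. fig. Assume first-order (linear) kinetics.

0.0187 mg/L

C₀ per dose = Dose / Vd = 10.9 / 331 = 0.03293 mg/L
Fraction remaining after one interval: r = e^(−kτ) = e^(−0.3240 × 3.03) = 0.3747
Before dose 4, 3 doses have been given (aged 1τ, 2τ, 3τ).
C_trough = C₀ × (r + r² + … + r^3) = C₀ × r(1−r^3)/(1−r)
        = 0.03293 × 0.3747 × (1 − 0.05261) / (1 − 0.3747) = 0.01869 mg/L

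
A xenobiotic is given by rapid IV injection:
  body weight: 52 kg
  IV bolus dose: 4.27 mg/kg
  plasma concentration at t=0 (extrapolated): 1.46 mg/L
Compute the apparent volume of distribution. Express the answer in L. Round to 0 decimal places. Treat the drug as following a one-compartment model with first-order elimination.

Dose = 4.27 × 52 = 222.0 mg
Vd = Dose / C₀ = 222.0 / 1.46 = 152.1 L

152 L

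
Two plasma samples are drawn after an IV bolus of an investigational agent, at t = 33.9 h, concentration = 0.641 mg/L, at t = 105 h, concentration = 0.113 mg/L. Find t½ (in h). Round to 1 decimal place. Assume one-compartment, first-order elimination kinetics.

k = ln(C₁/C₂) / (t₂ − t₁) = ln(0.641/0.113) / (105 − 33.9)
  = 1.736 / 71.10 = 0.02442 h⁻¹
t½ = ln2 / k = 0.693147 / 0.02442 = 28.38 h

28.4 h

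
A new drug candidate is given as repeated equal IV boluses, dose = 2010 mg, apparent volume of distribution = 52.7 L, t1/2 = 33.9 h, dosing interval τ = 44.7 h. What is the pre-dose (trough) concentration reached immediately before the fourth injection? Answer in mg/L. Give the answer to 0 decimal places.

24 mg/L

C₀ per dose = Dose / Vd = 2010 / 52.7 = 38.14 mg/L
k = ln2 / t½ = 0.693147 / 33.9 = 0.02045 h⁻¹
Fraction remaining after one interval: r = e^(−kτ) = e^(−0.02045 × 44.7) = 0.4009
Before dose 4, 3 doses have been given (aged 1τ, 2τ, 3τ).
C_trough = C₀ × (r + r² + … + r^3) = C₀ × r(1−r^3)/(1−r)
        = 38.14 × 0.4009 × (1 − 0.06443) / (1 − 0.4009) = 23.88 mg/L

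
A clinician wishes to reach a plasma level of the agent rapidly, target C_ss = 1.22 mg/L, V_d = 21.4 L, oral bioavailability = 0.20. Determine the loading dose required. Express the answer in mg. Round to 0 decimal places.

131 mg

LD = Css × Vd / F = 1.22 × 21.4 / 0.20 = 130.5 mg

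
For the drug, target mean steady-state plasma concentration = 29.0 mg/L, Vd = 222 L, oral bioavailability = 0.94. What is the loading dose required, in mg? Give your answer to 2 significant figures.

6800 mg

LD = Css × Vd / F = 29.0 × 222 / 0.94 = 6849 mg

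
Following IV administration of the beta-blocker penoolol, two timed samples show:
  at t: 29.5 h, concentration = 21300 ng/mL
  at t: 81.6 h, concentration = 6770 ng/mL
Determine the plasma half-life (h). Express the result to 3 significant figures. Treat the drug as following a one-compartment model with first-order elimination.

k = ln(C₁/C₂) / (t₂ − t₁) = ln(21300/6770) / (81.6 − 29.5)
  = 1.146 / 52.10 = 0.02200 h⁻¹
t½ = ln2 / k = 0.693147 / 0.02200 = 31.51 h

31.5 h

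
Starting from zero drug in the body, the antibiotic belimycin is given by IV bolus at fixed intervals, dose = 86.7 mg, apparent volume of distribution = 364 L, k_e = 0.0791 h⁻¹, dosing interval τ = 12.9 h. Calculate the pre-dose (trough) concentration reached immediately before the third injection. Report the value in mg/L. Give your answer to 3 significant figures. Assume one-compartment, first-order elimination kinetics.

0.117 mg/L

C₀ per dose = Dose / Vd = 86.7 / 364 = 0.2382 mg/L
Fraction remaining after one interval: r = e^(−kτ) = e^(−0.07910 × 12.9) = 0.3605
Before dose 3, 2 doses have been given (aged 1τ, 2τ).
C_trough = C₀ × (r + r²) = 0.2382 × (0.3605 + 0.1300) = 0.1168 mg/L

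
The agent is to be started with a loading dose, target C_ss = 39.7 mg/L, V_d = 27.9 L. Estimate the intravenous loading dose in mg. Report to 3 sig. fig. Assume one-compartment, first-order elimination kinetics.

1110 mg

LD = Css × Vd = 39.7 × 27.9 = 1108 mg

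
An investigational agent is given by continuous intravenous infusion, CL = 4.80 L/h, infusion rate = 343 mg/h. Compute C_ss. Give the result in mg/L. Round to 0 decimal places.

At steady state Css = R₀ / CL = 343 / 4.800 = 71.46 mg/L

71 mg/L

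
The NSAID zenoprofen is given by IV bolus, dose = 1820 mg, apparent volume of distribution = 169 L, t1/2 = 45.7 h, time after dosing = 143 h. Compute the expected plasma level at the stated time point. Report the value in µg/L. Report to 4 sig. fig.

1231 µg/L

C₀ = Dose / Vd = 1820 / 169 = 10.77 mg/L
k = ln2 / t½ = 0.693147 / 45.7 = 0.01517 h⁻¹
C = C₀ · e^(−k·t) = 10.77 × e^(−0.01517 × 143)
  = 10.77 × 0.1143 = 1.231 mg/L
Convert: 1.231 mg/L × 1000 = 1231 µg/L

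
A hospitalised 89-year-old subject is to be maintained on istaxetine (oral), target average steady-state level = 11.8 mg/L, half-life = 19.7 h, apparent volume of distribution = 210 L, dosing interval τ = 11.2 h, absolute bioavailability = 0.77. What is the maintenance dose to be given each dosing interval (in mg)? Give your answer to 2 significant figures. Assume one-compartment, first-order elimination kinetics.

1300 mg

k = ln2 / t½ = 0.693147 / 19.7 = 0.03519 h⁻¹
CL = k × Vd = 0.03519 × 210 = 7.390 L/h
At steady state, F × (Dose/τ) = Css × CL.
Dose = Css × CL × τ / F = 11.8 × 7.390 × 11.2 / 0.77 = 1268 mg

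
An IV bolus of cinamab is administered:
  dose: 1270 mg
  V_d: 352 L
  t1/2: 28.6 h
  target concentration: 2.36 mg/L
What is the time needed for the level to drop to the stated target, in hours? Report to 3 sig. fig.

17.5 h

C₀ = Dose / Vd = 1270 / 352 = 3.608 mg/L
k = ln2 / t½ = 0.693147 / 28.6 = 0.02424 h⁻¹
t = ln(C₀ / C) / k = ln(3.608 / 2.36) / 0.02424
  = ln(1.529) / 0.02424 = 0.4246 / 0.02424 = 17.52 h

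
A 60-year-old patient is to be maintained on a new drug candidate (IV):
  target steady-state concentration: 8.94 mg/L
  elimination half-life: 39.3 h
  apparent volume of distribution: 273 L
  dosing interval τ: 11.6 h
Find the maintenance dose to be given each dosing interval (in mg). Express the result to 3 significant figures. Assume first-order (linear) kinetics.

k = ln2 / t½ = 0.693147 / 39.3 = 0.01764 h⁻¹
CL = k × Vd = 0.01764 × 273 = 4.816 L/h
At steady state, Dose/τ = Css × CL.
Dose = Css × CL × τ = 8.94 × 4.816 × 11.6 = 499.4 mg

499 mg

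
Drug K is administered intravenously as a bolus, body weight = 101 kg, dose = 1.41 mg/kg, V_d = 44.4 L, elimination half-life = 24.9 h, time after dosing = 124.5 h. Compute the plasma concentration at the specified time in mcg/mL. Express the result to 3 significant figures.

0.100 mcg/mL

Total dose = 1.41 × 101 = 142.4 mg
C₀ = Dose / Vd = 142.4 / 44.4 = 3.207 mg/L
k = ln2 / t½ = 0.693147 / 24.9 = 0.02784 h⁻¹
t / t½ = 124.5 / 24.9 = 5 half-lives
C = C₀ × (1/2)^5 = 3.207 × 0.03125 = 0.1002 mg/L
(0.1002 mg/L = 0.1002 mcg/mL)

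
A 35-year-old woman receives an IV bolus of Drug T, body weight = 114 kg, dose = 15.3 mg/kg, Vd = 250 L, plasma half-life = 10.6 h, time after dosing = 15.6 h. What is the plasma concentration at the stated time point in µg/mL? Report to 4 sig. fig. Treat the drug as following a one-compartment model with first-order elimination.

2.516 µg/mL

Total dose = 15.3 × 114 = 1744 mg
C₀ = Dose / Vd = 1744 / 250 = 6.976 mg/L
k = ln2 / t½ = 0.693147 / 10.6 = 0.06539 h⁻¹
C = C₀ · e^(−k·t) = 6.976 × e^(−0.06539 × 15.6)
  = 6.976 × 0.3606 = 2.516 mg/L
(2.516 mg/L = 2.516 µg/mL)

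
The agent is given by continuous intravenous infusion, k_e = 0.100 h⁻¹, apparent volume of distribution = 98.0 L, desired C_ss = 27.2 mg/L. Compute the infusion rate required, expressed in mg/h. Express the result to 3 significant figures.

CL = k × Vd = 0.1000 × 98.0 = 9.800 L/h
At steady state, infusion rate R₀ = Css × CL = 27.2 × 9.800 = 266.6 mg/h

267 mg/h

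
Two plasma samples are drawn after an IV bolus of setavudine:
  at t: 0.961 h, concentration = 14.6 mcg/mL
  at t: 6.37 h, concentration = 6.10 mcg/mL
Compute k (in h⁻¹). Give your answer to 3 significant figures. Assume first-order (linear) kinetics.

0.161 h⁻¹

k = ln(C₁/C₂) / (t₂ − t₁) = ln(14.6/6.10) / (6.37 − 0.961)
  = 0.8727 / 5.409 = 0.1613 h⁻¹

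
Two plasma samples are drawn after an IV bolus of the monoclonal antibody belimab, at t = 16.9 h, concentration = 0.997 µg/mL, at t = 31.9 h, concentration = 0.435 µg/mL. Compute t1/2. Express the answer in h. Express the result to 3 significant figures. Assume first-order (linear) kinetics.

12.5 h

k = ln(C₁/C₂) / (t₂ − t₁) = ln(0.997/0.435) / (31.9 − 16.9)
  = 0.8294 / 15.00 = 0.05529 h⁻¹
t½ = ln2 / k = 0.693147 / 0.05529 = 12.54 h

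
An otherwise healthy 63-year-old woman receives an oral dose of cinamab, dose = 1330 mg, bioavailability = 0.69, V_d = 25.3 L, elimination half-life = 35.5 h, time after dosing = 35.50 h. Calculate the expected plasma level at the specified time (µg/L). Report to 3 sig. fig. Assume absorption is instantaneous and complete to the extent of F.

18100 µg/L

Amount reaching circulation = F × Dose = 0.69 × 1330 = 917.7 mg
C₀ = F·Dose / Vd = 917.7 / 25.3 = 36.27 mg/L
k = ln2 / t½ = 0.693147 / 35.5 = 0.01953 h⁻¹
t / t½ = 35.50 / 35.5 = 1 half-lives
C = C₀ × (1/2)^1 = 36.27 × 0.5000 = 18.14 mg/L
Convert: 18.14 mg/L × 1000 = 18140 µg/L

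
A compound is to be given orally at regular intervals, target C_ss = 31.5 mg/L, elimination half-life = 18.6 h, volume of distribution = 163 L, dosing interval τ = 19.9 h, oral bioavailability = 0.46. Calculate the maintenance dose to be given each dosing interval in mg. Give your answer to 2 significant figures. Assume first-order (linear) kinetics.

k = ln2 / t½ = 0.693147 / 18.6 = 0.03727 h⁻¹
CL = k × Vd = 0.03727 × 163 = 6.075 L/h
At steady state, F × (Dose/τ) = Css × CL.
Dose = Css × CL × τ / F = 31.5 × 6.075 × 19.9 / 0.46 = 8279 mg

8300 mg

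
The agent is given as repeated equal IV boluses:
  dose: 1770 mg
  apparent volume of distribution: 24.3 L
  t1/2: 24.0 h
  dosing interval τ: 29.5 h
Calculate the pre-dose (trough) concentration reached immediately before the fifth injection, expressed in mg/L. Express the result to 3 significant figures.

C₀ per dose = Dose / Vd = 1770 / 24.3 = 72.84 mg/L
k = ln2 / t½ = 0.693147 / 24.0 = 0.02888 h⁻¹
Fraction remaining after one interval: r = e^(−kτ) = e^(−0.02888 × 29.5) = 0.4266
Before dose 5, 4 doses have been given (aged 1τ, 2τ, 3τ, 4τ).
C_trough = C₀ × (r + r² + … + r^4) = C₀ × r(1−r^4)/(1−r)
        = 72.84 × 0.4266 × (1 − 0.03312) / (1 − 0.4266) = 52.40 mg/L

52.4 mg/L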